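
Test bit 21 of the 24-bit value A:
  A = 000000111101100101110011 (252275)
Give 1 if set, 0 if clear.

Bit 21 is the 22nd from the right.
  000000111101100101110011
    ^
That bit is 0.

Answer: 0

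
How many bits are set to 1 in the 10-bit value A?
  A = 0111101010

0111101010
1-bits at positions (from bit 0 = LSB): 1, 3, 5, 6, 7, 8
Count = 6

Answer: 6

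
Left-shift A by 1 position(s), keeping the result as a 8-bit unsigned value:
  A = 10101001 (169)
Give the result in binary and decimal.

Shift left by 1: drop the top 1 bit(s), append 1 zero(s) on the right.
  10101001  ->  discard [1], keep [0101001], append 0
= 01010010

Answer: 01010010 (82)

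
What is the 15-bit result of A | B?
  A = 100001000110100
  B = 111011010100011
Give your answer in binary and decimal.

Apply | to each column (1 where either bit is 1):
  100001000110100
| 111011010100011
-----------------
  111011010110111

Answer: 111011010110111 (30391)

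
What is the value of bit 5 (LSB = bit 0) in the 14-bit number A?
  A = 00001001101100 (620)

Bit 5 is the 6th from the right.
  00001001101100
          ^
That bit is 1.

Answer: 1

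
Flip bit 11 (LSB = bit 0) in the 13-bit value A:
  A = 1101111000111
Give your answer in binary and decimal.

Mask = 1 << 11 = 0100000000000
Bit 11 of A is 1; XOR with the mask flips it to 0.
  1101111000111
^ 0100000000000
---------------
  1001111000111

Answer: 1001111000111 (5063)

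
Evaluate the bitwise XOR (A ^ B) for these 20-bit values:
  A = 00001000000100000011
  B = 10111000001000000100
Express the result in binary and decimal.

Apply ^ to each column (1 where bits differ):
  00001000000100000011
^ 10111000001000000100
----------------------
  10110000001100000111

Answer: 10110000001100000111 (721671)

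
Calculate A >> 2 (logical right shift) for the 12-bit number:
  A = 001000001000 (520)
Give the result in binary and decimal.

Logical shift right by 2: drop the bottom 2 bit(s), prepend 2 zero(s) on the left.
  001000001000  ->  keep [0010000010], discard [00], prepend 00
= 000010000010

Answer: 000010000010 (130)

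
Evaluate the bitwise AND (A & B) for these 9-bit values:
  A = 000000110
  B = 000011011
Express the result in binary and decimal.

Apply & to each column (1 only where both bits are 1):
  000000110
& 000011011
-----------
  000000010

Answer: 000000010 (2)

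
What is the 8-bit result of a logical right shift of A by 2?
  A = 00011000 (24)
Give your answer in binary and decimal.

Logical shift right by 2: drop the bottom 2 bit(s), prepend 2 zero(s) on the left.
  00011000  ->  keep [000110], discard [00], prepend 00
= 00000110

Answer: 00000110 (6)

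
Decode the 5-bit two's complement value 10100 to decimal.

MSB is 1, so the value is negative. Find the magnitude:
1. Invert bits:  01011
2. Add 1:        01100  = 12
3. Apply sign:   -12

Answer: -12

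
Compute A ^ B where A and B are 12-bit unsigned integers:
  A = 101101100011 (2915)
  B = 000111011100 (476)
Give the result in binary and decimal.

Apply ^ to each column (1 where bits differ):
  101101100011
^ 000111011100
--------------
  101010111111

Answer: 101010111111 (2751)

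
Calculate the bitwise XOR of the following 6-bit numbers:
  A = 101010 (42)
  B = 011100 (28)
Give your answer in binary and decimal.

Apply ^ to each column (1 where bits differ):
  101010
^ 011100
--------
  110110

Answer: 110110 (54)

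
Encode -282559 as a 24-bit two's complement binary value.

1. Binary of +282559:  000001000100111110111111
2. Invert bits:     111110111011000001000000
3. Add 1:           111110111011000001000001

Answer: 111110111011000001000001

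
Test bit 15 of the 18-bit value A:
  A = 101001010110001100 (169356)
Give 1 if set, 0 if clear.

Bit 15 is the 16th from the right.
  101001010110001100
    ^
That bit is 1.

Answer: 1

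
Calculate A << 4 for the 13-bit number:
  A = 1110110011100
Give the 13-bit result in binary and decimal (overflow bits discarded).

Shift left by 4: drop the top 4 bit(s), append 4 zero(s) on the right.
  1110110011100  ->  discard [1110], keep [110011100], append 0000
= 1100111000000

Answer: 1100111000000 (6592)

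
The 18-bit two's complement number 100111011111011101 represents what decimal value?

MSB is 1, so the value is negative. Find the magnitude:
1. Invert bits:  011000100000100010
2. Add 1:        011000100000100011  = 100387
3. Apply sign:   -100387

Answer: -100387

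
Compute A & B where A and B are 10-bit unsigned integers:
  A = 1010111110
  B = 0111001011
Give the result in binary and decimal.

Apply & to each column (1 only where both bits are 1):
  1010111110
& 0111001011
------------
  0010001010

Answer: 0010001010 (138)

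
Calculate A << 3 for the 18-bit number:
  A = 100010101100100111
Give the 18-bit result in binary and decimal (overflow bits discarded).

Shift left by 3: drop the top 3 bit(s), append 3 zero(s) on the right.
  100010101100100111  ->  discard [100], keep [010101100100111], append 000
= 010101100100111000

Answer: 010101100100111000 (88376)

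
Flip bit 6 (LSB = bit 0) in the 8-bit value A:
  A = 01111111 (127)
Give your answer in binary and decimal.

Mask = 1 << 6 = 01000000
Bit 6 of A is 1; XOR with the mask flips it to 0.
  01111111
^ 01000000
----------
  00111111

Answer: 00111111 (63)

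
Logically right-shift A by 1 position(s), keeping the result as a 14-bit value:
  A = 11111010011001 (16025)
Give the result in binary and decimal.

Logical shift right by 1: drop the bottom 1 bit(s), prepend 1 zero(s) on the left.
  11111010011001  ->  keep [1111101001100], discard [1], prepend 0
= 01111101001100

Answer: 01111101001100 (8012)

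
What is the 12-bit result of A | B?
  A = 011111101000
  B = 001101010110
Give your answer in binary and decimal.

Apply | to each column (1 where either bit is 1):
  011111101000
| 001101010110
--------------
  011111111110

Answer: 011111111110 (2046)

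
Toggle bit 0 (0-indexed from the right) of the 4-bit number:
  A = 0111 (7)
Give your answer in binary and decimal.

Mask = 1 << 0 = 0001
Bit 0 of A is 1; XOR with the mask flips it to 0.
  0111
^ 0001
------
  0110

Answer: 0110 (6)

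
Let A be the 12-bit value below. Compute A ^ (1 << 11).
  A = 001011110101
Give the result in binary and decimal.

Mask = 1 << 11 = 100000000000
Bit 11 of A is 0; XOR with the mask flips it to 1.
  001011110101
^ 100000000000
--------------
  101011110101

Answer: 101011110101 (2805)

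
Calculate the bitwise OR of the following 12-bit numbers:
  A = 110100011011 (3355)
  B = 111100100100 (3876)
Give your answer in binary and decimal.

Apply | to each column (1 where either bit is 1):
  110100011011
| 111100100100
--------------
  111100111111

Answer: 111100111111 (3903)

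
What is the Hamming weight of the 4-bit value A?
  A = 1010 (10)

1010
1-bits at positions (from bit 0 = LSB): 1, 3
Count = 2

Answer: 2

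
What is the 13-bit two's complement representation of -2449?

1. Binary of +2449:  0100110010001
2. Invert bits:     1011001101110
3. Add 1:           1011001101111

Answer: 1011001101111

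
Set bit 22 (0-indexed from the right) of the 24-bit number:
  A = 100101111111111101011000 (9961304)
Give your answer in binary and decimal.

Mask = 1 << 22 = 010000000000000000000000
Bit 22 of A is 0, so OR-ing with the mask flips it to 1.
  100101111111111101011000
| 010000000000000000000000
--------------------------
  110101111111111101011000

Answer: 110101111111111101011000 (14155608)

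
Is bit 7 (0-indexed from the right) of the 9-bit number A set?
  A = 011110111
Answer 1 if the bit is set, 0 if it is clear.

Bit 7 is the 8th from the right.
  011110111
   ^
That bit is 1.

Answer: 1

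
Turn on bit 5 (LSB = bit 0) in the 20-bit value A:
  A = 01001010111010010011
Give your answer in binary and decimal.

Mask = 1 << 5 = 00000000000000100000
Bit 5 of A is 0, so OR-ing with the mask flips it to 1.
  01001010111010010011
| 00000000000000100000
----------------------
  01001010111010110011

Answer: 01001010111010110011 (306867)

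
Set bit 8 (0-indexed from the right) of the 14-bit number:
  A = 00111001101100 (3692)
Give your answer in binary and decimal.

Mask = 1 << 8 = 00000100000000
Bit 8 of A is 0, so OR-ing with the mask flips it to 1.
  00111001101100
| 00000100000000
----------------
  00111101101100

Answer: 00111101101100 (3948)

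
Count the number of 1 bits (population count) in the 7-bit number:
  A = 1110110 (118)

1110110
1-bits at positions (from bit 0 = LSB): 1, 2, 4, 5, 6
Count = 5

Answer: 5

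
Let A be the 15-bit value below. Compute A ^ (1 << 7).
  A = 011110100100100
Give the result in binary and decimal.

Mask = 1 << 7 = 000000010000000
Bit 7 of A is 0; XOR with the mask flips it to 1.
  011110100100100
^ 000000010000000
-----------------
  011110110100100

Answer: 011110110100100 (15780)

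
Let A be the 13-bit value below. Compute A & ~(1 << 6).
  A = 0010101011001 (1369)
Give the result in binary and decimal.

Mask = ~(1 << 6) = 1111110111111
Bit 6 of A is 1, so AND-ing with the mask clears it to 0.
  0010101011001
& 1111110111111
---------------
  0010100011001

Answer: 0010100011001 (1305)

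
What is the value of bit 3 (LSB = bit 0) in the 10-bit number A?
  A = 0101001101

Bit 3 is the 4th from the right.
  0101001101
        ^
That bit is 1.

Answer: 1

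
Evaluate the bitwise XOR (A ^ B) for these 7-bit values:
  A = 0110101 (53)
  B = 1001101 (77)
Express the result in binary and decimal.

Apply ^ to each column (1 where bits differ):
  0110101
^ 1001101
---------
  1111000

Answer: 1111000 (120)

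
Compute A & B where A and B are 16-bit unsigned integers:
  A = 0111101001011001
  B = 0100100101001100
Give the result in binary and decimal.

Apply & to each column (1 only where both bits are 1):
  0111101001011001
& 0100100101001100
------------------
  0100100001001000

Answer: 0100100001001000 (18504)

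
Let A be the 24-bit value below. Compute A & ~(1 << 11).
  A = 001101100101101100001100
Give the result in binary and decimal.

Mask = ~(1 << 11) = 111111111111011111111111
Bit 11 of A is 1, so AND-ing with the mask clears it to 0.
  001101100101101100001100
& 111111111111011111111111
--------------------------
  001101100101001100001100

Answer: 001101100101001100001100 (3560204)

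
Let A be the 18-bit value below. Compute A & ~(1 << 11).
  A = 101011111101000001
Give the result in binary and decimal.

Mask = ~(1 << 11) = 111111011111111111
Bit 11 of A is 1, so AND-ing with the mask clears it to 0.
  101011111101000001
& 111111011111111111
--------------------
  101011011101000001

Answer: 101011011101000001 (177985)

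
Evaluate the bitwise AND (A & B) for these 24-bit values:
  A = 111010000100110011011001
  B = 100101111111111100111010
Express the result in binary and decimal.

Apply & to each column (1 only where both bits are 1):
  111010000100110011011001
& 100101111111111100111010
--------------------------
  100000000100110000011000

Answer: 100000000100110000011000 (8408088)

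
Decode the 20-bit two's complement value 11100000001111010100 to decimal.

MSB is 1, so the value is negative. Find the magnitude:
1. Invert bits:  00011111110000101011
2. Add 1:        00011111110000101100  = 130092
3. Apply sign:   -130092

Answer: -130092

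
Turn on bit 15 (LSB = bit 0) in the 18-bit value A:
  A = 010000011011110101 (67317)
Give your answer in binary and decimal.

Mask = 1 << 15 = 001000000000000000
Bit 15 of A is 0, so OR-ing with the mask flips it to 1.
  010000011011110101
| 001000000000000000
--------------------
  011000011011110101

Answer: 011000011011110101 (100085)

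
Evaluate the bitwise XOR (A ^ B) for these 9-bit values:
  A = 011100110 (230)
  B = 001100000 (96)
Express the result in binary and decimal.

Apply ^ to each column (1 where bits differ):
  011100110
^ 001100000
-----------
  010000110

Answer: 010000110 (134)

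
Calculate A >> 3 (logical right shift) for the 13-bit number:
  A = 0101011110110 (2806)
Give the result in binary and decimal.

Logical shift right by 3: drop the bottom 3 bit(s), prepend 3 zero(s) on the left.
  0101011110110  ->  keep [0101011110], discard [110], prepend 000
= 0000101011110

Answer: 0000101011110 (350)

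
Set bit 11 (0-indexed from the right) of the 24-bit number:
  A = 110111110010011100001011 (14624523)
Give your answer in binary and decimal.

Mask = 1 << 11 = 000000000000100000000000
Bit 11 of A is 0, so OR-ing with the mask flips it to 1.
  110111110010011100001011
| 000000000000100000000000
--------------------------
  110111110010111100001011

Answer: 110111110010111100001011 (14626571)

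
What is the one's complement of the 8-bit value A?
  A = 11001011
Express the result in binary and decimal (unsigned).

Flip each bit (0->1, 1->0):
  11001011
  00110100

Answer: 00110100 (52)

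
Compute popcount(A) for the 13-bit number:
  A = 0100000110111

0100000110111
1-bits at positions (from bit 0 = LSB): 0, 1, 2, 4, 5, 11
Count = 6

Answer: 6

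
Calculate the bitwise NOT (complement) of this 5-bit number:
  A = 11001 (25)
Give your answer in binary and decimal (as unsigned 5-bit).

Flip each bit (0->1, 1->0):
  11001
  00110

Answer: 00110 (6)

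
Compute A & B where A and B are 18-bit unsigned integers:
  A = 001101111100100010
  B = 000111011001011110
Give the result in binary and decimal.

Apply & to each column (1 only where both bits are 1):
  001101111100100010
& 000111011001011110
--------------------
  000101011000000010

Answer: 000101011000000010 (22018)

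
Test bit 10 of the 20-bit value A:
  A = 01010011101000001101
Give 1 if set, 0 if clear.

Bit 10 is the 11th from the right.
  01010011101000001101
           ^
That bit is 0.

Answer: 0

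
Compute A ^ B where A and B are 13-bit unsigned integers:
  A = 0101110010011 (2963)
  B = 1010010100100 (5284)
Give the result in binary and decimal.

Apply ^ to each column (1 where bits differ):
  0101110010011
^ 1010010100100
---------------
  1111100110111

Answer: 1111100110111 (7991)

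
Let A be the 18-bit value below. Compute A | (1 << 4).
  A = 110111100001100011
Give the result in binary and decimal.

Mask = 1 << 4 = 000000000000010000
Bit 4 of A is 0, so OR-ing with the mask flips it to 1.
  110111100001100011
| 000000000000010000
--------------------
  110111100001110011

Answer: 110111100001110011 (227443)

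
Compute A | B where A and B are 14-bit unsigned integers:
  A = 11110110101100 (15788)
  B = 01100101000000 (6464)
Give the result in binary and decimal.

Apply | to each column (1 where either bit is 1):
  11110110101100
| 01100101000000
----------------
  11110111101100

Answer: 11110111101100 (15852)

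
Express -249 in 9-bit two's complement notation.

1. Binary of +249:  011111001
2. Invert bits:     100000110
3. Add 1:           100000111

Answer: 100000111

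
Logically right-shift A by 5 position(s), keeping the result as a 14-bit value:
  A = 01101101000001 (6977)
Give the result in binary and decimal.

Logical shift right by 5: drop the bottom 5 bit(s), prepend 5 zero(s) on the left.
  01101101000001  ->  keep [011011010], discard [00001], prepend 00000
= 00000011011010

Answer: 00000011011010 (218)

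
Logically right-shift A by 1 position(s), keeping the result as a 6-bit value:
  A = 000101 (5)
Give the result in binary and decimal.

Logical shift right by 1: drop the bottom 1 bit(s), prepend 1 zero(s) on the left.
  000101  ->  keep [00010], discard [1], prepend 0
= 000010

Answer: 000010 (2)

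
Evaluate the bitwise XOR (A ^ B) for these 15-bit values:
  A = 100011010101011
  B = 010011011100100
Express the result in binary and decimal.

Apply ^ to each column (1 where bits differ):
  100011010101011
^ 010011011100100
-----------------
  110000001001111

Answer: 110000001001111 (24655)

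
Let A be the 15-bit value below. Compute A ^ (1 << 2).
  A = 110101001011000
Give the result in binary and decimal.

Mask = 1 << 2 = 000000000000100
Bit 2 of A is 0; XOR with the mask flips it to 1.
  110101001011000
^ 000000000000100
-----------------
  110101001011100

Answer: 110101001011100 (27228)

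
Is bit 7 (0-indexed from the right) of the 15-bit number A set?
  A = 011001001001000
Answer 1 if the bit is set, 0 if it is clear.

Bit 7 is the 8th from the right.
  011001001001000
         ^
That bit is 0.

Answer: 0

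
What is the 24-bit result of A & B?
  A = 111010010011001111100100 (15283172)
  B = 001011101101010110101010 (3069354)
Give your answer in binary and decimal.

Apply & to each column (1 only where both bits are 1):
  111010010011001111100100
& 001011101101010110101010
--------------------------
  001010000001000110100000

Answer: 001010000001000110100000 (2625952)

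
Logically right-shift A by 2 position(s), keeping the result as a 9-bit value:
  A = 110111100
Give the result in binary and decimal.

Logical shift right by 2: drop the bottom 2 bit(s), prepend 2 zero(s) on the left.
  110111100  ->  keep [1101111], discard [00], prepend 00
= 001101111

Answer: 001101111 (111)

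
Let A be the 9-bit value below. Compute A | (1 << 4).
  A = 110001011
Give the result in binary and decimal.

Mask = 1 << 4 = 000010000
Bit 4 of A is 0, so OR-ing with the mask flips it to 1.
  110001011
| 000010000
-----------
  110011011

Answer: 110011011 (411)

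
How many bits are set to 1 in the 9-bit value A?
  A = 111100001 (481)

111100001
1-bits at positions (from bit 0 = LSB): 0, 5, 6, 7, 8
Count = 5

Answer: 5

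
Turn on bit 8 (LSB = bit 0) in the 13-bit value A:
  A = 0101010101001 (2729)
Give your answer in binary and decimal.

Mask = 1 << 8 = 0000100000000
Bit 8 of A is 0, so OR-ing with the mask flips it to 1.
  0101010101001
| 0000100000000
---------------
  0101110101001

Answer: 0101110101001 (2985)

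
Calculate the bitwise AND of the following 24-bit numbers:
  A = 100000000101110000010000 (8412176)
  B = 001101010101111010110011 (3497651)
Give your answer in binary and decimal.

Apply & to each column (1 only where both bits are 1):
  100000000101110000010000
& 001101010101111010110011
--------------------------
  000000000101110000010000

Answer: 000000000101110000010000 (23568)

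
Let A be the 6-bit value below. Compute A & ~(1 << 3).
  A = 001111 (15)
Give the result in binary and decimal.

Mask = ~(1 << 3) = 110111
Bit 3 of A is 1, so AND-ing with the mask clears it to 0.
  001111
& 110111
--------
  000111

Answer: 000111 (7)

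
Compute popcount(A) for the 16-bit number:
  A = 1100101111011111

1100101111011111
1-bits at positions (from bit 0 = LSB): 0, 1, 2, 3, 4, 6, 7, 8, 9, 11, 14, 15
Count = 12

Answer: 12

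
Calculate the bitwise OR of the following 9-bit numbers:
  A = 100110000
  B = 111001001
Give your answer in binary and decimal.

Apply | to each column (1 where either bit is 1):
  100110000
| 111001001
-----------
  111111001

Answer: 111111001 (505)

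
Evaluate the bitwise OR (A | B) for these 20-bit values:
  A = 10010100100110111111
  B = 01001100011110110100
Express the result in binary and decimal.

Apply | to each column (1 where either bit is 1):
  10010100100110111111
| 01001100011110110100
----------------------
  11011100111110111111

Answer: 11011100111110111111 (905151)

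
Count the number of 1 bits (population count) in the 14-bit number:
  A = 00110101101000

00110101101000
1-bits at positions (from bit 0 = LSB): 3, 5, 6, 8, 10, 11
Count = 6

Answer: 6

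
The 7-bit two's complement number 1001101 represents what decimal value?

MSB is 1, so the value is negative. Find the magnitude:
1. Invert bits:  0110010
2. Add 1:        0110011  = 51
3. Apply sign:   -51

Answer: -51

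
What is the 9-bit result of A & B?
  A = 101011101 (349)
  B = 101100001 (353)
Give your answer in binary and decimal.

Apply & to each column (1 only where both bits are 1):
  101011101
& 101100001
-----------
  101000001

Answer: 101000001 (321)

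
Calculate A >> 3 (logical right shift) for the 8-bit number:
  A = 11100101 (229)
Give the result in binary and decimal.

Logical shift right by 3: drop the bottom 3 bit(s), prepend 3 zero(s) on the left.
  11100101  ->  keep [11100], discard [101], prepend 000
= 00011100

Answer: 00011100 (28)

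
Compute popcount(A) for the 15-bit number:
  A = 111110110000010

111110110000010
1-bits at positions (from bit 0 = LSB): 1, 7, 8, 10, 11, 12, 13, 14
Count = 8

Answer: 8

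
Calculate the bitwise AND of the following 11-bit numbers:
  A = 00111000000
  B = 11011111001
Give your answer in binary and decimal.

Apply & to each column (1 only where both bits are 1):
  00111000000
& 11011111001
-------------
  00011000000

Answer: 00011000000 (192)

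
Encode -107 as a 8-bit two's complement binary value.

1. Binary of +107:  01101011
2. Invert bits:     10010100
3. Add 1:           10010101

Answer: 10010101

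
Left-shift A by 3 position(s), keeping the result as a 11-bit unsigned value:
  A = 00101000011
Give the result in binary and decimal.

Shift left by 3: drop the top 3 bit(s), append 3 zero(s) on the right.
  00101000011  ->  discard [001], keep [01000011], append 000
= 01000011000

Answer: 01000011000 (536)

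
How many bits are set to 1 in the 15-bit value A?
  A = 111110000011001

111110000011001
1-bits at positions (from bit 0 = LSB): 0, 3, 4, 10, 11, 12, 13, 14
Count = 8

Answer: 8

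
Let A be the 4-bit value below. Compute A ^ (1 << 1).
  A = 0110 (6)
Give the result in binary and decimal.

Mask = 1 << 1 = 0010
Bit 1 of A is 1; XOR with the mask flips it to 0.
  0110
^ 0010
------
  0100

Answer: 0100 (4)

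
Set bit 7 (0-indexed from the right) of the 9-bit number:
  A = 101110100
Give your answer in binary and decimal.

Mask = 1 << 7 = 010000000
Bit 7 of A is 0, so OR-ing with the mask flips it to 1.
  101110100
| 010000000
-----------
  111110100

Answer: 111110100 (500)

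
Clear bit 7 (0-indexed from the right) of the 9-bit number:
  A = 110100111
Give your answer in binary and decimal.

Mask = ~(1 << 7) = 101111111
Bit 7 of A is 1, so AND-ing with the mask clears it to 0.
  110100111
& 101111111
-----------
  100100111

Answer: 100100111 (295)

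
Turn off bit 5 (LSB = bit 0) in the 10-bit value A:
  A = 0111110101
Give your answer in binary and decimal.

Mask = ~(1 << 5) = 1111011111
Bit 5 of A is 1, so AND-ing with the mask clears it to 0.
  0111110101
& 1111011111
------------
  0111010101

Answer: 0111010101 (469)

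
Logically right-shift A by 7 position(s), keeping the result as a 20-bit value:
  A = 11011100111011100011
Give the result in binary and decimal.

Logical shift right by 7: drop the bottom 7 bit(s), prepend 7 zero(s) on the left.
  11011100111011100011  ->  keep [1101110011101], discard [1100011], prepend 0000000
= 00000001101110011101

Answer: 00000001101110011101 (7069)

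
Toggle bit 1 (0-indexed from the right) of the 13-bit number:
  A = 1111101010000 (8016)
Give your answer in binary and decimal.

Mask = 1 << 1 = 0000000000010
Bit 1 of A is 0; XOR with the mask flips it to 1.
  1111101010000
^ 0000000000010
---------------
  1111101010010

Answer: 1111101010010 (8018)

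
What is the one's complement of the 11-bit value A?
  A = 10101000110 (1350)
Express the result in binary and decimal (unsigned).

Flip each bit (0->1, 1->0):
  10101000110
  01010111001

Answer: 01010111001 (697)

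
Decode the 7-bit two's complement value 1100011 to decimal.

MSB is 1, so the value is negative. Find the magnitude:
1. Invert bits:  0011100
2. Add 1:        0011101  = 29
3. Apply sign:   -29

Answer: -29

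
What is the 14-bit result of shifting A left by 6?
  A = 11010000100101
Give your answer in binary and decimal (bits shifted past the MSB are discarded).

Shift left by 6: drop the top 6 bit(s), append 6 zero(s) on the right.
  11010000100101  ->  discard [110100], keep [00100101], append 000000
= 00100101000000

Answer: 00100101000000 (2368)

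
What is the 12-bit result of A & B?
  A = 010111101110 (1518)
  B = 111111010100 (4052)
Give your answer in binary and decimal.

Apply & to each column (1 only where both bits are 1):
  010111101110
& 111111010100
--------------
  010111000100

Answer: 010111000100 (1476)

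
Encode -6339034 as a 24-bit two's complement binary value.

1. Binary of +6339034:  011000001011100111011010
2. Invert bits:     100111110100011000100101
3. Add 1:           100111110100011000100110

Answer: 100111110100011000100110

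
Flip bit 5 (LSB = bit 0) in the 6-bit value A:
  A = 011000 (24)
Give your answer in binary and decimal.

Mask = 1 << 5 = 100000
Bit 5 of A is 0; XOR with the mask flips it to 1.
  011000
^ 100000
--------
  111000

Answer: 111000 (56)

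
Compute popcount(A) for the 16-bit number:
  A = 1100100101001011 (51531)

1100100101001011
1-bits at positions (from bit 0 = LSB): 0, 1, 3, 6, 8, 11, 14, 15
Count = 8

Answer: 8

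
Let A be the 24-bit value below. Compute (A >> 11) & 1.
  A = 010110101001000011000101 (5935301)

Bit 11 is the 12th from the right.
  010110101001000011000101
              ^
That bit is 0.

Answer: 0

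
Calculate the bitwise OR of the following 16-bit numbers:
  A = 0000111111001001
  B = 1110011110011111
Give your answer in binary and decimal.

Apply | to each column (1 where either bit is 1):
  0000111111001001
| 1110011110011111
------------------
  1110111111011111

Answer: 1110111111011111 (61407)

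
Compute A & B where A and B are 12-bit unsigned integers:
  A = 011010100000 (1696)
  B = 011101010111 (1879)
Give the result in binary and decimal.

Apply & to each column (1 only where both bits are 1):
  011010100000
& 011101010111
--------------
  011000000000

Answer: 011000000000 (1536)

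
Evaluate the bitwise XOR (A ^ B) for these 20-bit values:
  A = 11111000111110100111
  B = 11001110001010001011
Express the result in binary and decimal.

Apply ^ to each column (1 where bits differ):
  11111000111110100111
^ 11001110001010001011
----------------------
  00110110110100101100

Answer: 00110110110100101100 (224556)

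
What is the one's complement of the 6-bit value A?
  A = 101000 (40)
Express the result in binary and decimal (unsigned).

Flip each bit (0->1, 1->0):
  101000
  010111

Answer: 010111 (23)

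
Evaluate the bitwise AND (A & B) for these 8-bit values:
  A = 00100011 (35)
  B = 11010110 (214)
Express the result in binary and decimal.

Apply & to each column (1 only where both bits are 1):
  00100011
& 11010110
----------
  00000010

Answer: 00000010 (2)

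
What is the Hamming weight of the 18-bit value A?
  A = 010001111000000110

010001111000000110
1-bits at positions (from bit 0 = LSB): 1, 2, 9, 10, 11, 12, 16
Count = 7

Answer: 7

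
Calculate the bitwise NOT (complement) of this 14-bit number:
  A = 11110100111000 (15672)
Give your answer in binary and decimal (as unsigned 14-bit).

Flip each bit (0->1, 1->0):
  11110100111000
  00001011000111

Answer: 00001011000111 (711)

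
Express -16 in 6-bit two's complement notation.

1. Binary of +16:  010000
2. Invert bits:     101111
3. Add 1:           110000

Answer: 110000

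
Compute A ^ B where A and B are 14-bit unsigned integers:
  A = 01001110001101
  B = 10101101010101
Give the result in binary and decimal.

Apply ^ to each column (1 where bits differ):
  01001110001101
^ 10101101010101
----------------
  11100011011000

Answer: 11100011011000 (14552)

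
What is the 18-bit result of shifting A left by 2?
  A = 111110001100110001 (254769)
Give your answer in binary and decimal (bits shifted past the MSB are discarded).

Shift left by 2: drop the top 2 bit(s), append 2 zero(s) on the right.
  111110001100110001  ->  discard [11], keep [1110001100110001], append 00
= 111000110011000100

Answer: 111000110011000100 (232644)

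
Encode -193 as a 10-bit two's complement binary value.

1. Binary of +193:  0011000001
2. Invert bits:     1100111110
3. Add 1:           1100111111

Answer: 1100111111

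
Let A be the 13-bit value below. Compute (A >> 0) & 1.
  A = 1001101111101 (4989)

Bit 0 is the 1st from the right.
  1001101111101
              ^
That bit is 1.

Answer: 1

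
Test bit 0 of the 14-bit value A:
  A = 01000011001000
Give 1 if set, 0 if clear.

Bit 0 is the 1st from the right.
  01000011001000
               ^
That bit is 0.

Answer: 0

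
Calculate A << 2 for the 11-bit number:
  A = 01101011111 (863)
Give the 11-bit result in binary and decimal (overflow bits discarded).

Shift left by 2: drop the top 2 bit(s), append 2 zero(s) on the right.
  01101011111  ->  discard [01], keep [101011111], append 00
= 10101111100

Answer: 10101111100 (1404)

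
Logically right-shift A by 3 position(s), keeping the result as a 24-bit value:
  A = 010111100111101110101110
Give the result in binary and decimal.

Logical shift right by 3: drop the bottom 3 bit(s), prepend 3 zero(s) on the left.
  010111100111101110101110  ->  keep [010111100111101110101], discard [110], prepend 000
= 000010111100111101110101

Answer: 000010111100111101110101 (774005)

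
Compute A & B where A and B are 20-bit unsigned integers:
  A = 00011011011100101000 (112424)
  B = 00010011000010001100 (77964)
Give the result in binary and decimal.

Apply & to each column (1 only where both bits are 1):
  00011011011100101000
& 00010011000010001100
----------------------
  00010011000000001000

Answer: 00010011000000001000 (77832)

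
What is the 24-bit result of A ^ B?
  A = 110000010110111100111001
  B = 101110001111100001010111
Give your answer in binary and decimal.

Apply ^ to each column (1 where bits differ):
  110000010110111100111001
^ 101110001111100001010111
--------------------------
  011110011001011101101110

Answer: 011110011001011101101110 (7968622)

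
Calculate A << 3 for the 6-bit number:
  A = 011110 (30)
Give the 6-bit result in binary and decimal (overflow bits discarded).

Shift left by 3: drop the top 3 bit(s), append 3 zero(s) on the right.
  011110  ->  discard [011], keep [110], append 000
= 110000

Answer: 110000 (48)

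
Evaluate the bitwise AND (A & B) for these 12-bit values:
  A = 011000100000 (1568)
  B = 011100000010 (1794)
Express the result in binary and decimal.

Apply & to each column (1 only where both bits are 1):
  011000100000
& 011100000010
--------------
  011000000000

Answer: 011000000000 (1536)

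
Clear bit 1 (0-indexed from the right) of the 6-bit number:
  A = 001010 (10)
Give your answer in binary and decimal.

Mask = ~(1 << 1) = 111101
Bit 1 of A is 1, so AND-ing with the mask clears it to 0.
  001010
& 111101
--------
  001000

Answer: 001000 (8)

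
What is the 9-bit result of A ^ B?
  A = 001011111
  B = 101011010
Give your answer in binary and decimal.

Apply ^ to each column (1 where bits differ):
  001011111
^ 101011010
-----------
  100000101

Answer: 100000101 (261)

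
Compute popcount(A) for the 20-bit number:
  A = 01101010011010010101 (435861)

01101010011010010101
1-bits at positions (from bit 0 = LSB): 0, 2, 4, 7, 9, 10, 13, 15, 17, 18
Count = 10

Answer: 10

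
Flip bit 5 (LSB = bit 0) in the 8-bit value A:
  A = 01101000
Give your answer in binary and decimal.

Mask = 1 << 5 = 00100000
Bit 5 of A is 1; XOR with the mask flips it to 0.
  01101000
^ 00100000
----------
  01001000

Answer: 01001000 (72)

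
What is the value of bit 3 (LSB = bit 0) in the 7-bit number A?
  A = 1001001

Bit 3 is the 4th from the right.
  1001001
     ^
That bit is 1.

Answer: 1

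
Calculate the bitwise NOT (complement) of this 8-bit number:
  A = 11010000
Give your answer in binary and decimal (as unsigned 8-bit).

Flip each bit (0->1, 1->0):
  11010000
  00101111

Answer: 00101111 (47)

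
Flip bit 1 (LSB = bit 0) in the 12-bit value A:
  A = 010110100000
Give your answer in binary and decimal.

Mask = 1 << 1 = 000000000010
Bit 1 of A is 0; XOR with the mask flips it to 1.
  010110100000
^ 000000000010
--------------
  010110100010

Answer: 010110100010 (1442)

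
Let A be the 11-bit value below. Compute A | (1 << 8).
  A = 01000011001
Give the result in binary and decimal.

Mask = 1 << 8 = 00100000000
Bit 8 of A is 0, so OR-ing with the mask flips it to 1.
  01000011001
| 00100000000
-------------
  01100011001

Answer: 01100011001 (793)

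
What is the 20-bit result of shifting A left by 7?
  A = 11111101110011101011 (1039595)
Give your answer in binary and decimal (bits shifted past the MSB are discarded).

Shift left by 7: drop the top 7 bit(s), append 7 zero(s) on the right.
  11111101110011101011  ->  discard [1111110], keep [1110011101011], append 0000000
= 11100111010110000000

Answer: 11100111010110000000 (947584)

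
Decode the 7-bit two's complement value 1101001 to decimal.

MSB is 1, so the value is negative. Find the magnitude:
1. Invert bits:  0010110
2. Add 1:        0010111  = 23
3. Apply sign:   -23

Answer: -23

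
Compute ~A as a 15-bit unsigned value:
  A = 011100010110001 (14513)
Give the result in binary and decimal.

Flip each bit (0->1, 1->0):
  011100010110001
  100011101001110

Answer: 100011101001110 (18254)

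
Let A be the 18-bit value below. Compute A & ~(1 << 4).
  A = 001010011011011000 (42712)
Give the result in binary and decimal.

Mask = ~(1 << 4) = 111111111111101111
Bit 4 of A is 1, so AND-ing with the mask clears it to 0.
  001010011011011000
& 111111111111101111
--------------------
  001010011011001000

Answer: 001010011011001000 (42696)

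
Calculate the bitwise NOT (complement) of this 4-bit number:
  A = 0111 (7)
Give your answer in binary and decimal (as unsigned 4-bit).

Flip each bit (0->1, 1->0):
  0111
  1000

Answer: 1000 (8)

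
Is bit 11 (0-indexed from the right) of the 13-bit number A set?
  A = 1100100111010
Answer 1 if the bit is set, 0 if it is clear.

Bit 11 is the 12th from the right.
  1100100111010
   ^
That bit is 1.

Answer: 1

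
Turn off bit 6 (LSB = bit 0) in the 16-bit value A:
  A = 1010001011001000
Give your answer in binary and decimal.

Mask = ~(1 << 6) = 1111111110111111
Bit 6 of A is 1, so AND-ing with the mask clears it to 0.
  1010001011001000
& 1111111110111111
------------------
  1010001010001000

Answer: 1010001010001000 (41608)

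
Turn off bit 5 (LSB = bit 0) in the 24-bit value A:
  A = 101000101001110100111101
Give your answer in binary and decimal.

Mask = ~(1 << 5) = 111111111111111111011111
Bit 5 of A is 1, so AND-ing with the mask clears it to 0.
  101000101001110100111101
& 111111111111111111011111
--------------------------
  101000101001110100011101

Answer: 101000101001110100011101 (10657053)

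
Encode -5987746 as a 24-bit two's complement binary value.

1. Binary of +5987746:  010110110101110110100010
2. Invert bits:     101001001010001001011101
3. Add 1:           101001001010001001011110

Answer: 101001001010001001011110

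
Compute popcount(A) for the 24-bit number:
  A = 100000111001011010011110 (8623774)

100000111001011010011110
1-bits at positions (from bit 0 = LSB): 1, 2, 3, 4, 7, 9, 10, 12, 15, 16, 17, 23
Count = 12

Answer: 12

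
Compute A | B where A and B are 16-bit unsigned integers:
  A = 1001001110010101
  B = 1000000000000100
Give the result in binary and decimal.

Apply | to each column (1 where either bit is 1):
  1001001110010101
| 1000000000000100
------------------
  1001001110010101

Answer: 1001001110010101 (37781)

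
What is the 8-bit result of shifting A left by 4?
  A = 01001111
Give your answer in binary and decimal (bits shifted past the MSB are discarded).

Shift left by 4: drop the top 4 bit(s), append 4 zero(s) on the right.
  01001111  ->  discard [0100], keep [1111], append 0000
= 11110000

Answer: 11110000 (240)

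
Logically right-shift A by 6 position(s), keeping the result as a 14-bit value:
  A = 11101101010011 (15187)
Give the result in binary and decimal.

Logical shift right by 6: drop the bottom 6 bit(s), prepend 6 zero(s) on the left.
  11101101010011  ->  keep [11101101], discard [010011], prepend 000000
= 00000011101101

Answer: 00000011101101 (237)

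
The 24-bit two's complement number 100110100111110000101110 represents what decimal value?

MSB is 1, so the value is negative. Find the magnitude:
1. Invert bits:  011001011000001111010001
2. Add 1:        011001011000001111010010  = 6652882
3. Apply sign:   -6652882

Answer: -6652882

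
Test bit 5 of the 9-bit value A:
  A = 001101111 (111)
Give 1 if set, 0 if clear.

Bit 5 is the 6th from the right.
  001101111
     ^
That bit is 1.

Answer: 1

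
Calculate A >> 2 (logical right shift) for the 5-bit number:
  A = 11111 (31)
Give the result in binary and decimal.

Logical shift right by 2: drop the bottom 2 bit(s), prepend 2 zero(s) on the left.
  11111  ->  keep [111], discard [11], prepend 00
= 00111

Answer: 00111 (7)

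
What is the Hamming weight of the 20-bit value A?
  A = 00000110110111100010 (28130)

00000110110111100010
1-bits at positions (from bit 0 = LSB): 1, 5, 6, 7, 8, 10, 11, 13, 14
Count = 9

Answer: 9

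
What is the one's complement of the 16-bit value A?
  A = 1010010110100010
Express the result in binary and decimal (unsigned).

Flip each bit (0->1, 1->0):
  1010010110100010
  0101101001011101

Answer: 0101101001011101 (23133)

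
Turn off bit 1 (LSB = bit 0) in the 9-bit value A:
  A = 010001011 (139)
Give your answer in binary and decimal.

Mask = ~(1 << 1) = 111111101
Bit 1 of A is 1, so AND-ing with the mask clears it to 0.
  010001011
& 111111101
-----------
  010001001

Answer: 010001001 (137)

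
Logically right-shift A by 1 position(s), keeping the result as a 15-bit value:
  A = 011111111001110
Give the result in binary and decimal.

Logical shift right by 1: drop the bottom 1 bit(s), prepend 1 zero(s) on the left.
  011111111001110  ->  keep [01111111100111], discard [0], prepend 0
= 001111111100111

Answer: 001111111100111 (8167)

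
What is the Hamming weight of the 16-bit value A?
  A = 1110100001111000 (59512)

1110100001111000
1-bits at positions (from bit 0 = LSB): 3, 4, 5, 6, 11, 13, 14, 15
Count = 8

Answer: 8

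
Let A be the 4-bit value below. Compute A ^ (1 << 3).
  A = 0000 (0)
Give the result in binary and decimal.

Mask = 1 << 3 = 1000
Bit 3 of A is 0; XOR with the mask flips it to 1.
  0000
^ 1000
------
  1000

Answer: 1000 (8)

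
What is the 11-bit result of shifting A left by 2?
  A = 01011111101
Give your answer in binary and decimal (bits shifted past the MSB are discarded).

Shift left by 2: drop the top 2 bit(s), append 2 zero(s) on the right.
  01011111101  ->  discard [01], keep [011111101], append 00
= 01111110100

Answer: 01111110100 (1012)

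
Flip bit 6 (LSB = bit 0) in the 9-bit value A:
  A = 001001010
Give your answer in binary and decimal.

Mask = 1 << 6 = 001000000
Bit 6 of A is 1; XOR with the mask flips it to 0.
  001001010
^ 001000000
-----------
  000001010

Answer: 000001010 (10)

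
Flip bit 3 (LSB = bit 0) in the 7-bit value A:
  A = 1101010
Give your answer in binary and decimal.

Mask = 1 << 3 = 0001000
Bit 3 of A is 1; XOR with the mask flips it to 0.
  1101010
^ 0001000
---------
  1100010

Answer: 1100010 (98)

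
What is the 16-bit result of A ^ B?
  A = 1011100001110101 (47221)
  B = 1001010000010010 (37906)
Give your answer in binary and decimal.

Apply ^ to each column (1 where bits differ):
  1011100001110101
^ 1001010000010010
------------------
  0010110001100111

Answer: 0010110001100111 (11367)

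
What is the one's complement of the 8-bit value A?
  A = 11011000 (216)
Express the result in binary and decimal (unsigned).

Flip each bit (0->1, 1->0):
  11011000
  00100111

Answer: 00100111 (39)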